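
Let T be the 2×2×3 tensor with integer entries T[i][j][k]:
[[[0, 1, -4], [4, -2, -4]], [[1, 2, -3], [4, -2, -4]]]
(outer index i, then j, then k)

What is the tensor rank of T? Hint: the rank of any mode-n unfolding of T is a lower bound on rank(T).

Lower bound: the mode-3 unfolding of T (rows indexed by k, columns by (i,j) = (0,0), (0,1), (1,0), (1,1)) is [[0, 4, 1, 4], [1, -2, 2, -2], [-4, -4, -3, -4]].
There the 3×3 minor on rows k ∈ {0, 1, 2}, columns (i,j) ∈ {(0,0), (0,1), (1,0)} is det [[0, 4, 1], [1, -2, 2], [-4, -4, -3]] = -32 ≠ 0, so this unfolding has rank ≥ 3; CP rank is at least every unfolding rank, so rank(T) ≥ 3. (This is only a lower bound: in general the CP rank may exceed every unfolding rank, so we still need to exhibit 3 rank-1 terms summing to T.)
Upper bound: T is a sum of 3 rank-1 terms, T = [0, 1] ⊗ [1, 0] ⊗ [0, 2, 0] + [1, 1] ⊗ [1, 2] ⊗ [2, -1, -2] + [2, 1] ⊗ [1, 0] ⊗ [-1, 1, -1] (one valid choice — decompositions are not unique — normalised so each a, b is primitive with positive first nonzero entry; check it by expanding all entries), so rank(T) ≤ 3.
These bounds meet, so rank(T) = 3.

3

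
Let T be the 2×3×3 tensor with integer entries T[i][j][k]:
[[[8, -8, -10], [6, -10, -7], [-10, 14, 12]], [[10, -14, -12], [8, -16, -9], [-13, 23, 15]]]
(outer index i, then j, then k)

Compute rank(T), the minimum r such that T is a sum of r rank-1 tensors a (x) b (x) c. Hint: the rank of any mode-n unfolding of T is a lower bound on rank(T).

2

Lower bound: in the mode-1 unfolding of T (rows indexed by i, columns by (j,k)) the 2×2 minor on rows i ∈ {0, 1}, columns (j,k) ∈ {(0,0), (0,1)} is det [[8, -8], [10, -14]] = -32 ≠ 0, so that unfolding has rank ≥ 2 and hence rank(T) ≥ 2 (CP rank is at least every unfolding rank, though it can be larger).
Upper bound: with S_k = T[:,:,k], the two rank-1 terms a₁b₁ᵀ, a₂b₂ᵀ are the rank-1 members of the pencil x·S₀ + y·S₁.
The 2×2 minor of x·S₀ + y·S₁ on rows {0,1}, columns {0,1} is 4·x² − 8·xy − 12·y² = 4·(x − 3·y)(x + y), vanishing at (x:y) = (3:1) and (1:-1).
M₁ = 3·S₀ + S₁ = [[16, 8, -16], [16, 8, -16]] = 8·(1, 1)(2, 1, -2)ᵀ and M₂ = S₀ − S₁ = [[16, 16, -24], [24, 24, -36]] = 4·(2, 3)(2, 2, -3)ᵀ, so take a₁ = (1, 1), b₁ = (2, 1, -2), a₂ = (2, 3), b₂ = (2, 2, -3).
Each slice is an integer combination of E₁ = a₁b₁ᵀ and E₂ = a₂b₂ᵀ: S₀ = 2·E₁ + E₂, S₁ = 2·E₁ − 3·E₂, S₂ = −3·E₁ − E₂; reading off coefficients, c₁ = (2, 2, -3) and c₂ = (1, -3, -1).
Hence T = (1, 1) (x) (2, 1, -2) (x) (2, 2, -3) + (2, 3) (x) (2, 2, -3) (x) (1, -3, -1), so rank(T) ≤ 2.
These bounds meet, so rank(T) = 2.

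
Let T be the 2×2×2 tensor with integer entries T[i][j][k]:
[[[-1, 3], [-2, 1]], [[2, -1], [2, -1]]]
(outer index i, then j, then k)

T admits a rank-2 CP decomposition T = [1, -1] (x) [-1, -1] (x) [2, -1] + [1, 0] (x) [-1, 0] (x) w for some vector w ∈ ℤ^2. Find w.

Subtract the known terms from T to get the rank-1 residual R = [1, 0] (x) [-1, 0] (x) w, so R[i,j,k] = a[i]·b[j]·w[k]. Pick indices with nonzero a[0]·b[0] = (1)·(-1) = -1. Only the fibre through (0,0,·) is needed: R[0,0,:] = T[0,0,:] − Σₗ aₗ[0]bₗ[0]cₗ = [-1, 3] − (1)·(-1)·[2, -1] = [1, 2]. Then w[k] = R[0,0,k] / -1 for each k, giving w = [1, 2] / -1 = [-1, -2].

w = [-1, -2]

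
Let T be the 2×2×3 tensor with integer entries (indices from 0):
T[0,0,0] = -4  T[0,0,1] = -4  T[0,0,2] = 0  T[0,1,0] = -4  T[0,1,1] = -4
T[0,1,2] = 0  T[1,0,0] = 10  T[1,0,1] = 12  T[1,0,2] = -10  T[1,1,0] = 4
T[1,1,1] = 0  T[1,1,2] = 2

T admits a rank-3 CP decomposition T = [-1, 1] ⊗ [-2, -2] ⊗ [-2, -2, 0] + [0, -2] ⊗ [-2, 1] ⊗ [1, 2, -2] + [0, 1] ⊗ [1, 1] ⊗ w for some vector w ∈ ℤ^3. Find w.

Subtract the known terms from T to get the rank-1 residual R = [0, 1] ⊗ [1, 1] ⊗ w, so R[i,j,k] = a[i]·b[j]·w[k]. Pick indices with nonzero a[1]·b[0] = (1)·(1) = 1. Only the fibre through (1,0,·) is needed: R[1,0,:] = T[1,0,:] − Σₗ aₗ[1]bₗ[0]cₗ = [10, 12, -10] − (1)·(-2)·[-2, -2, 0] − (-2)·(-2)·[1, 2, -2] = [2, 0, -2]. Then w[k] = R[1,0,k] / 1 for each k, giving w = [2, 0, -2] / 1 = [2, 0, -2].

w = [2, 0, -2]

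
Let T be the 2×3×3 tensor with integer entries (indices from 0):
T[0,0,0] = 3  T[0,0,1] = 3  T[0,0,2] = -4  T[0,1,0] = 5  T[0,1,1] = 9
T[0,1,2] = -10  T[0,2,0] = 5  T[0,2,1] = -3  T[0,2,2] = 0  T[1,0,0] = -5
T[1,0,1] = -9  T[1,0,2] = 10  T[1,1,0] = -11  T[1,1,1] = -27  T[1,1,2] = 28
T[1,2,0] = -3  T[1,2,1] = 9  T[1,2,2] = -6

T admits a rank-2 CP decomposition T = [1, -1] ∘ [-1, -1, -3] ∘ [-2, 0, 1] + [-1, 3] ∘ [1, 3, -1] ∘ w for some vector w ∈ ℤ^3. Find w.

w = [-1, -3, 3]

Subtract the known terms from T to get the rank-1 residual R = [-1, 3] ∘ [1, 3, -1] ∘ w, so R[i,j,k] = a[i]·b[j]·w[k]. Pick indices with nonzero a[0]·b[0] = (-1)·(1) = -1. Only the fibre through (0,0,·) is needed: R[0,0,:] = T[0,0,:] − Σₗ aₗ[0]bₗ[0]cₗ = [3, 3, -4] − (1)·(-1)·[-2, 0, 1] = [1, 3, -3]. Then w[k] = R[0,0,k] / -1 for each k, giving w = [1, 3, -3] / -1 = [-1, -3, 3].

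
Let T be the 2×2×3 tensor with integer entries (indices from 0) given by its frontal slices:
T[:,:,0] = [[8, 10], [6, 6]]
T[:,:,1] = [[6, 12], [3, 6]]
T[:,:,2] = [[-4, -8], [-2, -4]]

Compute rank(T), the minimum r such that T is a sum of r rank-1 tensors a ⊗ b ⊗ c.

Lower bound: the mode-2 unfolding of T (rows indexed by j, columns by (i,k) = (0,0), (0,1), (0,2), (1,0), (1,1), (1,2)) is [[8, 6, -4, 6, 3, -2], [10, 12, -8, 6, 6, -4]].
There the 2×2 minor on rows j ∈ {0, 1}, columns (i,k) ∈ {(0,0), (0,1)} is det [[8, 6], [10, 12]] = 36 ≠ 0, so this unfolding has rank ≥ 2; CP rank is at least every unfolding rank, so rank(T) ≥ 2. (Unfolding ranks only ever bound the CP rank from below — rank(T) can be strictly larger than all of them — so the matching upper bound has to come from an explicit 2-term decomposition.)
Upper bound — finding two terms. Write S_k = T[:,:,k] for the frontal slices: S₀ = [[8, 10], [6, 6]], S₁ = [[6, 12], [3, 6]], S₂ = [[-4, -8], [-2, -4]].
If T = a₁ ⊗ b₁ ⊗ c₁ + a₂ ⊗ b₂ ⊗ c₂ then each S_k = c₁[k]·a₁b₁ᵀ + c₂[k]·a₂b₂ᵀ. S₀ and S₁ are linearly independent, so a₁b₁ᵀ and a₂b₂ᵀ must span the same plane of matrices: they are the rank-1 matrices of the form x·S₀ + y·S₁.
det(x·S₀ + y·S₁) is −12·x² − 18·xy = (-6)·(2·x + 3·y)(x), vanishing at (x:y) = (3:-2) and (0:1).
M₁ = 3·S₀ − 2·S₁ = [[12, 6], [12, 6]] = 6·[1, 1][2, 1]ᵀ and M₂ = S₁ = [[6, 12], [3, 6]] = 3·[2, 1][1, 2]ᵀ, so take a₁ = [1, 1], b₁ = [2, 1], a₂ = [2, 1], b₂ = [1, 2].
Each slice is an integer combination of E₁ = a₁b₁ᵀ and E₂ = a₂b₂ᵀ: S₀ = 2·E₁ + 2·E₂, S₁ = 3·E₂, S₂ = −2·E₂; reading off coefficients, c₁ = [2, 0, 0] and c₂ = [2, 3, -2].
Hence T = [1, 1] ⊗ [2, 1] ⊗ [2, 0, 0] + [2, 1] ⊗ [1, 2] ⊗ [2, 3, -2], so rank(T) ≤ 2.
These bounds meet, so rank(T) = 2.
Check entry T[0,1,1] = 12: (1)·(1)·(0) + (2)·(2)·(3) = 12.

2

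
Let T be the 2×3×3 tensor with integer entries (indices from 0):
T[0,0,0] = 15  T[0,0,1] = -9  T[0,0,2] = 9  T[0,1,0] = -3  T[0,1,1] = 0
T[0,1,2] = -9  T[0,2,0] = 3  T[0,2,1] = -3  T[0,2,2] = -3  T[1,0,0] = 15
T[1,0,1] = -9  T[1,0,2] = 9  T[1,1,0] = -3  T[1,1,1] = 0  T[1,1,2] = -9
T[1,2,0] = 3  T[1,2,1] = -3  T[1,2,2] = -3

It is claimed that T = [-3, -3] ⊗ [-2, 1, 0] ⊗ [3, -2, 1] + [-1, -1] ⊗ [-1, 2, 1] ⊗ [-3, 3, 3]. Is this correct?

Reconstruct entrywise from the claimed factors. For example, T[1,1,2] = -9 and Σₗ aₗ[1]bₗ[1]cₗ[2] = (-3)·(1)·(1) + (-1)·(2)·(3) = -9; checking all 18 entries, every one matches. The claim holds.

Yes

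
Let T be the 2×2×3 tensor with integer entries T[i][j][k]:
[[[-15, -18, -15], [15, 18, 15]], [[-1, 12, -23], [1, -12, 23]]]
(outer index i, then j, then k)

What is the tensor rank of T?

2

Lower bound: the mode-1 unfolding of T (rows indexed by i, columns by (j,k) = (0,0), (0,1), (0,2), (1,0), (1,1), (1,2)) is [[-15, -18, -15, 15, 18, 15], [-1, 12, -23, 1, -12, 23]].
There the 2×2 minor on rows i ∈ {0, 1}, columns (j,k) ∈ {(0,0), (0,1)} is det [[-15, -18], [-1, 12]] = -198 ≠ 0, so this unfolding has rank ≥ 2; CP rank is at least every unfolding rank, so rank(T) ≥ 2. (This is only a lower bound: in general the CP rank may exceed every unfolding rank, so we still need to exhibit 2 rank-1 terms summing to T.)
Upper bound — finding two terms. Every mode-2 slice of T is a multiple of one matrix: T[:,j,:] = b[j]·M with b = [1, -1] and M = [[-15, -18, -15], [-1, 12, -23]] (rows indexed by i, columns by k). So it suffices to write M as a sum of two rank-1 matrices.
Splitting M by its rows (i = 0, 1), M = [1, 0][-15, -18, -15]ᵀ + [0, 1][-1, 12, -23]ᵀ.
Hence T = [1, 0] ⊗ [1, -1] ⊗ [-15, -18, -15] + [0, 1] ⊗ [1, -1] ⊗ [-1, 12, -23], so rank(T) ≤ 2.
These bounds meet, so rank(T) = 2.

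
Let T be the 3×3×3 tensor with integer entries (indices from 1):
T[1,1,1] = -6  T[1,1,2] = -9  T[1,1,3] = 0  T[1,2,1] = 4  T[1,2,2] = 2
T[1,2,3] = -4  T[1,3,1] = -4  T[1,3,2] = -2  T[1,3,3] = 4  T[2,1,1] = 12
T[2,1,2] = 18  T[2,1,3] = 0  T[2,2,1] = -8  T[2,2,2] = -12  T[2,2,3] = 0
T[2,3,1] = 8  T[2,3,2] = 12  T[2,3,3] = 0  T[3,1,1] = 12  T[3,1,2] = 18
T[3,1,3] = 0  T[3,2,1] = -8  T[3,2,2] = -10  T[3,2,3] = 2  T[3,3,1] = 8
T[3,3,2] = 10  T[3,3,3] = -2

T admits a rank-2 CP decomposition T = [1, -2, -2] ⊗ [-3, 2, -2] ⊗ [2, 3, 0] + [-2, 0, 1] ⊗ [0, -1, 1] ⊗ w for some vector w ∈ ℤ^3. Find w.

Subtract the known terms from T to get the rank-1 residual R = [-2, 0, 1] ⊗ [0, -1, 1] ⊗ w, so R[i,j,k] = a[i]·b[j]·w[k]. Pick indices with nonzero a[1]·b[2] = (-2)·(-1) = 2. Only the fibre through (1,2,·) is needed: R[1,2,:] = T[1,2,:] − Σₗ aₗ[1]bₗ[2]cₗ = [4, 2, -4] − (1)·(2)·[2, 3, 0] = [0, -4, -4]. Then w[k] = R[1,2,k] / 2 for each k, giving w = [0, -4, -4] / 2 = [0, -2, -2].

w = [0, -2, -2]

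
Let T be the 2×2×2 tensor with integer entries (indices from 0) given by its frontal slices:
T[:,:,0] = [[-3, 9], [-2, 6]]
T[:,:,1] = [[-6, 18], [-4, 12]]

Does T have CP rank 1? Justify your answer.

If T = a ⊗ b ⊗ c then every fibre of T is a multiple of the corresponding factor, so read the factors off the fibres through the nonzero entry T[0,0,0] = -3.
The mode-1 fibre T[:,0,0] = [-3, -2] gives a = [3, 2] (primitive direction); the mode-2 fibre T[0,:,0] = [-3, 9] gives b = [1, -3]; then c[k] = T[0,0,k] / (a[0]·b[0]) = [-3, -6] / 3 = [-1, -2].
Expanding [3, 2] ⊗ [1, -3] ⊗ [-1, -2] reproduces all 8 entries of T, so T = [3, 2] ⊗ [1, -3] ⊗ [-1, -2] and rank(T) ≤ 1.
Equivalently every frontal slice T[:,:,k] is c[k] times the rank-1 matrix [3, 2] ⊗ [1, -3]. So T has rank 1 (it is nonzero).

Yes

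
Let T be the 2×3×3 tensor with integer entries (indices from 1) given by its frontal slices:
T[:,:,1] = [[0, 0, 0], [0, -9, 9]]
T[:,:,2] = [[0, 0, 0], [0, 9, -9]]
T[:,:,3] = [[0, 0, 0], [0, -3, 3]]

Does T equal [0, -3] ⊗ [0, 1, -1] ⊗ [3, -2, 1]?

Reconstruct entry (2,2,2) from the claimed factors: Σₗ aₗ[2]bₗ[2]cₗ[2] = (-3)·(1)·(-2) = 6, but T[2,2,2] = 9. The claim is false.

No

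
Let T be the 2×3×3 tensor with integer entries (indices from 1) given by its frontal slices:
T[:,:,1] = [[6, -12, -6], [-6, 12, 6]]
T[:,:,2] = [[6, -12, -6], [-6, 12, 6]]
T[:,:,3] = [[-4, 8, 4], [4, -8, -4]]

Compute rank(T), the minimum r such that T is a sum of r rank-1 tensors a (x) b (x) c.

Lower bound: T ≠ 0 (e.g. T[1,1,1] = 6), so rank(T) ≥ 1.
Upper bound: the mode-1 fibre T[:,1,1] = [6, -6] gives a = [1, -1] (primitive direction); the mode-2 fibre T[1,:,1] = [6, -12, -6] gives b = [1, -2, -1]; then c[k] = T[1,1,k] / (a[1]·b[1]) = [6, 6, -4] / 1 = [6, 6, -4].
Expanding [1, -1] (x) [1, -2, -1] (x) [6, 6, -4] reproduces all 18 entries of T, so T = [1, -1] (x) [1, -2, -1] (x) [6, 6, -4] and rank(T) ≤ 1.
These bounds meet, so rank(T) = 1.

1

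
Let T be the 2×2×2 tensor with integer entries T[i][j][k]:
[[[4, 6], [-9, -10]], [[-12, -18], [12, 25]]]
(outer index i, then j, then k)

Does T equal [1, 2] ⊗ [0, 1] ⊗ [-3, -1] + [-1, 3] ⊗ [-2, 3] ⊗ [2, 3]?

Yes

Reconstruct entrywise from the claimed factors. For example, T[1,0,1] = -18 and Σₗ aₗ[1]bₗ[0]cₗ[1] = (2)·(0)·(-1) + (3)·(-2)·(3) = -18; checking all 8 entries, every one matches. The claim holds.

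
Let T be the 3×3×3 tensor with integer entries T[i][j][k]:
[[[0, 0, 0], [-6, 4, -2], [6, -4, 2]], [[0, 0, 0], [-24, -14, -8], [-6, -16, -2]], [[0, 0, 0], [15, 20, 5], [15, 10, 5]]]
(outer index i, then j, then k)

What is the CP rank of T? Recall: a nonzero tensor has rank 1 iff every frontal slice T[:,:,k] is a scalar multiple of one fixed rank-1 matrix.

2

Lower bound: the mode-1 unfolding of T (rows indexed by i, columns by (j,k) = (0,0), (0,1), (0,2), (1,0), (1,1), (1,2), (2,0), (2,1), (2,2)) is [[0, 0, 0, -6, 4, -2, 6, -4, 2], [0, 0, 0, -24, -14, -8, -6, -16, -2], [0, 0, 0, 15, 20, 5, 15, 10, 5]].
There the 2×2 minor on rows i ∈ {0, 1}, columns (j,k) ∈ {(1,0), (1,1)} is det [[-6, 4], [-24, -14]] = 180 ≠ 0, so this unfolding has rank ≥ 2; CP rank is at least every unfolding rank, so rank(T) ≥ 2. (Unfolding ranks only ever bound the CP rank from below — rank(T) can be strictly larger than all of them — so the matching upper bound has to come from an explicit 2-term decomposition.)
Upper bound — finding two terms. Write S_k = T[:,:,k] for the frontal slices: S₀ = [[0, -6, 6], [0, -24, -6], [0, 15, 15]], S₁ = [[0, 4, -4], [0, -14, -16], [0, 20, 10]], S₂ = [[0, -2, 2], [0, -8, -2], [0, 5, 5]].
If T = a₁ ⊗ b₁ ⊗ c₁ + a₂ ⊗ b₂ ⊗ c₂ then each S_k = c₁[k]·a₁b₁ᵀ + c₂[k]·a₂b₂ᵀ. S₀ and S₁ are linearly independent, so a₁b₁ᵀ and a₂b₂ᵀ must span the same plane of matrices: they are the rank-1 matrices of the form x·S₀ + y·S₁.
The 2×2 minor of x·S₀ + y·S₁ on rows {0,1}, columns {1,2} is 180·x² + 60·xy − 120·y² = 60·(3·x − 2·y)(x + y), vanishing at (x:y) = (2:3) and (1:-1).
M₁ = 2·S₀ + 3·S₁ = [[0, 0, 0], [0, -90, -60], [0, 90, 60]] = (-30)·[0, 1, -1][0, 3, 2]ᵀ and M₂ = S₀ − S₁ = [[0, -10, 10], [0, -10, 10], [0, -5, 5]] = (-5)·[2, 2, 1][0, 1, -1]ᵀ, so take a₁ = [0, 1, -1], b₁ = [0, 3, 2], a₂ = [2, 2, 1], b₂ = [0, 1, -1].
Each slice is an integer combination of E₁ = a₁b₁ᵀ and E₂ = a₂b₂ᵀ: S₀ = −6·E₁ − 3·E₂, S₁ = −6·E₁ + 2·E₂, S₂ = −2·E₁ − E₂; reading off coefficients, c₁ = [-6, -6, -2] and c₂ = [-3, 2, -1].
Hence T = [0, 1, -1] ⊗ [0, 3, 2] ⊗ [-6, -6, -2] + [2, 2, 1] ⊗ [0, 1, -1] ⊗ [-3, 2, -1], so rank(T) ≤ 2.
These bounds meet, so rank(T) = 2.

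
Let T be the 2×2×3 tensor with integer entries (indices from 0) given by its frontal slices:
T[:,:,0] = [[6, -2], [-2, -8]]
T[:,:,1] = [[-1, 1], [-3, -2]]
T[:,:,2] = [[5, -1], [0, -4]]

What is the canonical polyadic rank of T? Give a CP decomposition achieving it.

rank(T) = 3

Lower bound: the mode-3 unfolding of T (rows indexed by k, columns by (i,j) = (0,0), (0,1), (1,0), (1,1)) is [[6, -2, -2, -8], [-1, 1, -3, -2], [5, -1, 0, -4]].
There the 3×3 minor on rows k ∈ {0, 1, 2}, columns (i,j) ∈ {(0,0), (0,1), (1,0)} is det [[6, -2, -2], [-1, 1, -3], [5, -1, 0]] = 20 ≠ 0, so this unfolding has rank ≥ 3; CP rank is at least every unfolding rank, so rank(T) ≥ 3. (Flattening ranks never certify an upper bound on CP rank; for that we must actually write T with 3 rank-1 terms.)
Upper bound: T is a sum of 3 rank-1 terms, T = (1, -2) (x) (1, 1) (x) (2, 1, 1) + (1, 1) (x) (0, 1) (x) (-4, 0, -2) + (2, 1) (x) (1, 0) (x) (2, -1, 2) (one valid choice — decompositions are not unique — normalised so each a, b is primitive with positive first nonzero entry; check it by expanding all entries), so rank(T) ≤ 3.
These bounds meet, so rank(T) = 3.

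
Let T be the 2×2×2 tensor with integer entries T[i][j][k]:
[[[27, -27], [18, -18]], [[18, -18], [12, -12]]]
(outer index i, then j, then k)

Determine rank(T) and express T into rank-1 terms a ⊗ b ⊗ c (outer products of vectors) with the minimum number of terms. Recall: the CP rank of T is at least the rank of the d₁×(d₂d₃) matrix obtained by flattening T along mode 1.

Lower bound: T ≠ 0 (e.g. T[0,0,0] = 27), so rank(T) ≥ 1.
Upper bound: if T = a ⊗ b ⊗ c then every fibre of T is a multiple of the corresponding factor, so read the factors off the fibres through the nonzero entry T[0,0,0] = 27.
The mode-1 fibre T[:,0,0] = [27, 18] gives a = [3, 2] (primitive direction); the mode-2 fibre T[0,:,0] = [27, 18] gives b = [3, 2]; then c[k] = T[0,0,k] / (a[0]·b[0]) = [27, -27] / 9 = [3, -3].
Expanding [3, 2] ⊗ [3, 2] ⊗ [3, -3] reproduces all 8 entries of T, so T = [3, 2] ⊗ [3, 2] ⊗ [3, -3] and rank(T) ≤ 1.
These bounds meet, so rank(T) = 1.
Check entry T[0,0,0] = 27: (3)·(3)·(3) = 27.

rank(T) = 1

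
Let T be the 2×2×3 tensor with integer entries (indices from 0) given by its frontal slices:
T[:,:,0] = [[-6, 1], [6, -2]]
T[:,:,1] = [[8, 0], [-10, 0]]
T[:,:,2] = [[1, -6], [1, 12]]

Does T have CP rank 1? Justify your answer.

The mode-3 unfolding of T (rows indexed by k, columns by (i,j) = (0,0), (0,1), (1,0), (1,1)) is [[-6, 1, 6, -2], [8, 0, -10, 0], [1, -6, 1, 12]].
There the 3×3 minor on rows k ∈ {0, 1, 2}, columns (i,j) ∈ {(0,0), (0,1), (1,0)} is det [[-6, 1, 6], [8, 0, -10], [1, -6, 1]] = 54 ≠ 0, so this unfolding has rank ≥ 3; CP rank is at least every unfolding rank, so rank(T) ≥ 3.
In particular rank(T) ≥ 3 > 1, so T is not rank-1.

No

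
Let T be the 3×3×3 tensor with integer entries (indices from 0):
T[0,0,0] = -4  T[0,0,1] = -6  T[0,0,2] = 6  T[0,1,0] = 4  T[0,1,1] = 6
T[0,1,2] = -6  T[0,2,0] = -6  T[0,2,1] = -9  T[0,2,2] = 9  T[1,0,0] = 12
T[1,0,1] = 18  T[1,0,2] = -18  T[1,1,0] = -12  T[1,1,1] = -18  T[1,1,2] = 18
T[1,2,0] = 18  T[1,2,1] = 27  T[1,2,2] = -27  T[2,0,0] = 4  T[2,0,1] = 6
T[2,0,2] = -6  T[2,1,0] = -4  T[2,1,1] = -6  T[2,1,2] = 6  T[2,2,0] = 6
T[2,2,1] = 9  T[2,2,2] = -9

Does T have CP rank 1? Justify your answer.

If T = a ⊗ b ⊗ c then every fibre of T is a multiple of the corresponding factor, so read the factors off the fibres through the nonzero entry T[0,0,0] = -4.
The mode-1 fibre T[:,0,0] = [-4, 12, 4] gives a = [1, -3, -1] (primitive direction); the mode-2 fibre T[0,:,0] = [-4, 4, -6] gives b = [2, -2, 3]; then c[k] = T[0,0,k] / (a[0]·b[0]) = [-4, -6, 6] / 2 = [-2, -3, 3].
Expanding [1, -3, -1] ⊗ [2, -2, 3] ⊗ [-2, -3, 3] reproduces all 27 entries of T, so T = [1, -3, -1] ⊗ [2, -2, 3] ⊗ [-2, -3, 3] and rank(T) ≤ 1.
Equivalently every frontal slice T[:,:,k] is c[k] times the rank-1 matrix [1, -3, -1] ⊗ [2, -2, 3]. So T has rank 1 (it is nonzero).

Yes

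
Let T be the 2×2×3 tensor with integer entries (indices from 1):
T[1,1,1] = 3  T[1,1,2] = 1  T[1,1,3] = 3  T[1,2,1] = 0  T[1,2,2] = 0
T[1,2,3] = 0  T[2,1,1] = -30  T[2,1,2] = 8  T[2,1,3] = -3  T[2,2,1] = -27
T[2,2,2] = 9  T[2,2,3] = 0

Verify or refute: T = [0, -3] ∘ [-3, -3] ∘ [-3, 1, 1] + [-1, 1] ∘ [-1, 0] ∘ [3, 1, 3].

Reconstruct entry (2,1,3) from the claimed factors: Σₗ aₗ[2]bₗ[1]cₗ[3] = (-3)·(-3)·(1) + (1)·(-1)·(3) = 6, but T[2,1,3] = -3. The claim is false.

No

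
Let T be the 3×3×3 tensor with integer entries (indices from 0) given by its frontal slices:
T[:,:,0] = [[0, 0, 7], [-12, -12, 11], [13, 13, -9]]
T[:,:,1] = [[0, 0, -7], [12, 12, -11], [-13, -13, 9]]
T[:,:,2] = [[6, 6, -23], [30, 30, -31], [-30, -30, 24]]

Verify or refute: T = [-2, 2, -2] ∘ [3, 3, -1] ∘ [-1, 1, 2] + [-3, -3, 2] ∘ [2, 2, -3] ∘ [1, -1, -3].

Reconstruct entry (2,0,0) from the claimed factors: Σₗ aₗ[2]bₗ[0]cₗ[0] = (-2)·(3)·(-1) + (2)·(2)·(1) = 10, but T[2,0,0] = 13. The claim is false.

No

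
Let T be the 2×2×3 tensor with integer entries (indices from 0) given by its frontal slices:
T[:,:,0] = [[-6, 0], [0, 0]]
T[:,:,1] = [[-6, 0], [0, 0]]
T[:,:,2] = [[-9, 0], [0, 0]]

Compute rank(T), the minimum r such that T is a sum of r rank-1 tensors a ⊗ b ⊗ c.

1

Lower bound: T ≠ 0 (e.g. T[0,0,0] = -6), so rank(T) ≥ 1.
Upper bound: if T = a ⊗ b ⊗ c then every fibre of T is a multiple of the corresponding factor, so read the factors off the fibres through the nonzero entry T[0,0,0] = -6.
The mode-1 fibre T[:,0,0] = [-6, 0] gives a = [1, 0] (primitive direction); the mode-2 fibre T[0,:,0] = [-6, 0] gives b = [1, 0]; then c[k] = T[0,0,k] / (a[0]·b[0]) = [-6, -6, -9] / 1 = [-6, -6, -9].
Expanding [1, 0] ⊗ [1, 0] ⊗ [-6, -6, -9] reproduces all 12 entries of T, so T = [1, 0] ⊗ [1, 0] ⊗ [-6, -6, -9] and rank(T) ≤ 1.
These bounds meet, so rank(T) = 1.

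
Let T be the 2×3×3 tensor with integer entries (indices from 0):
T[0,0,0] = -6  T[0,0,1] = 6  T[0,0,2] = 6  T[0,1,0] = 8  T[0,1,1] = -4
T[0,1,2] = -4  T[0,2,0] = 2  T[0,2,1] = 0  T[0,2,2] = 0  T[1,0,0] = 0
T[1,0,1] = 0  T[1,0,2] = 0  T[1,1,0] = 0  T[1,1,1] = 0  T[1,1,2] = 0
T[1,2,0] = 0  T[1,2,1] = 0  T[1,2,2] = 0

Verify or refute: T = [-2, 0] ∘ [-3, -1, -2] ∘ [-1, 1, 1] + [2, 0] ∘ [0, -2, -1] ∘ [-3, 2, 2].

No

Reconstruct entry (0,1,0) from the claimed factors: Σₗ aₗ[0]bₗ[1]cₗ[0] = (-2)·(-1)·(-1) + (2)·(-2)·(-3) = 10, but T[0,1,0] = 8. The claim is false.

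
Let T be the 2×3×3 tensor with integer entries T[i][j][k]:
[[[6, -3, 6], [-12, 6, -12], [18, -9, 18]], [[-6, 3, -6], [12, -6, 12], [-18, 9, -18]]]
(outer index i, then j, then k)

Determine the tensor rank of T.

1

Lower bound: T ≠ 0 (e.g. T[0,0,0] = 6), so rank(T) ≥ 1.
Upper bound: the mode-1 fibre T[:,0,0] = [6, -6] gives a = [1, -1] (primitive direction); the mode-2 fibre T[0,:,0] = [6, -12, 18] gives b = [1, -2, 3]; then c[k] = T[0,0,k] / (a[0]·b[0]) = [6, -3, 6] / 1 = [6, -3, 6].
Expanding [1, -1] ⊗ [1, -2, 3] ⊗ [6, -3, 6] reproduces all 18 entries of T, so T = [1, -1] ⊗ [1, -2, 3] ⊗ [6, -3, 6] and rank(T) ≤ 1.
These bounds meet, so rank(T) = 1.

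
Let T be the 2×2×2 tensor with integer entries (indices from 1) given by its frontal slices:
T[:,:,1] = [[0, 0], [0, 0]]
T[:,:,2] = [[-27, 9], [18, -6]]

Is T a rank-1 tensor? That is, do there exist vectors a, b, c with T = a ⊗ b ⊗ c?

Yes

If T = a ⊗ b ⊗ c then every fibre of T is a multiple of the corresponding factor, so read the factors off the fibres through the nonzero entry T[1,1,2] = -27.
The mode-1 fibre T[:,1,2] = [-27, 18] gives a = [3, -2] (primitive direction); the mode-2 fibre T[1,:,2] = [-27, 9] gives b = [3, -1]; then c[k] = T[1,1,k] / (a[1]·b[1]) = [0, -27] / 9 = [0, -3].
Expanding [3, -2] ⊗ [3, -1] ⊗ [0, -3] reproduces all 8 entries of T, so T = [3, -2] ⊗ [3, -1] ⊗ [0, -3] and rank(T) ≤ 1.
Equivalently every frontal slice T[:,:,k] is c[k] times the rank-1 matrix [3, -2] ⊗ [3, -1]. So T has rank 1 (it is nonzero).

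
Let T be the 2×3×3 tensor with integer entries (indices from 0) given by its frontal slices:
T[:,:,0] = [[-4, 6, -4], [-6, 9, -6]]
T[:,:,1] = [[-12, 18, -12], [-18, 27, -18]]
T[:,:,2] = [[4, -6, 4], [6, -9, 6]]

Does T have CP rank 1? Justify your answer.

Yes

If T = a ∘ b ∘ c then every fibre of T is a multiple of the corresponding factor, so read the factors off the fibres through the nonzero entry T[0,0,0] = -4.
The mode-1 fibre T[:,0,0] = [-4, -6] gives a = [2, 3] (primitive direction); the mode-2 fibre T[0,:,0] = [-4, 6, -4] gives b = [2, -3, 2]; then c[k] = T[0,0,k] / (a[0]·b[0]) = [-4, -12, 4] / 4 = [-1, -3, 1].
Expanding [2, 3] ∘ [2, -3, 2] ∘ [-1, -3, 1] reproduces all 18 entries of T, so T = [2, 3] ∘ [2, -3, 2] ∘ [-1, -3, 1] and rank(T) ≤ 1.
Equivalently every frontal slice T[:,:,k] is c[k] times the rank-1 matrix [2, 3] ∘ [2, -3, 2]. So T has rank 1 (it is nonzero).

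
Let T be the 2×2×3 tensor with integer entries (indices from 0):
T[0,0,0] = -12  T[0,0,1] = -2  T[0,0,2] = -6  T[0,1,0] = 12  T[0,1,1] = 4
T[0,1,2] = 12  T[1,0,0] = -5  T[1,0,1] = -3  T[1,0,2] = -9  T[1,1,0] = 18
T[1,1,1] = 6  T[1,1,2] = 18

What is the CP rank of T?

2

Lower bound: the mode-1 unfolding of T (rows indexed by i, columns by (j,k) = (0,0), (0,1), (0,2), (1,0), (1,1), (1,2)) is [[-12, -2, -6, 12, 4, 12], [-5, -3, -9, 18, 6, 18]].
There the 2×2 minor on rows i ∈ {0, 1}, columns (j,k) ∈ {(0,0), (0,1)} is det [[-12, -2], [-5, -3]] = 26 ≠ 0, so this unfolding has rank ≥ 2; CP rank is at least every unfolding rank, so rank(T) ≥ 2. (Unfolding ranks only ever bound the CP rank from below — rank(T) can be strictly larger than all of them — so the matching upper bound has to come from an explicit 2-term decomposition.)
Upper bound — finding two terms. Write S_k = T[:,:,k] for the frontal slices: S₀ = [[-12, 12], [-5, 18]], S₁ = [[-2, 4], [-3, 6]], S₂ = [[-6, 12], [-9, 18]].
If T = a₁ (x) b₁ (x) c₁ + a₂ (x) b₂ (x) c₂ then each S_k = c₁[k]·a₁b₁ᵀ + c₂[k]·a₂b₂ᵀ. S₀ and S₁ are linearly independent, so a₁b₁ᵀ and a₂b₂ᵀ must span the same plane of matrices: they are the rank-1 matrices of the form x·S₀ + y·S₁.
det(x·S₀ + y·S₁) is −156·x² − 52·xy = (-52)·(3·x + y)(x), vanishing at (x:y) = (1:-3) and (0:1).
M₁ = S₀ − 3·S₁ = [[-6, 0], [4, 0]] = (-2)·[3, -2][1, 0]ᵀ and M₂ = S₁ = [[-2, 4], [-3, 6]] = −[2, 3][1, -2]ᵀ, so take a₁ = [3, -2], b₁ = [1, 0], a₂ = [2, 3], b₂ = [1, -2].
Each slice is an integer combination of E₁ = a₁b₁ᵀ and E₂ = a₂b₂ᵀ: S₀ = −2·E₁ − 3·E₂, S₁ = −E₂, S₂ = −3·E₂; reading off coefficients, c₁ = [-2, 0, 0] and c₂ = [-3, -1, -3].
Hence T = [3, -2] (x) [1, 0] (x) [-2, 0, 0] + [2, 3] (x) [1, -2] (x) [-3, -1, -3], so rank(T) ≤ 2.
These bounds meet, so rank(T) = 2.
Check entry T[0,0,2] = -6: (3)·(1)·(0) + (2)·(1)·(-3) = -6.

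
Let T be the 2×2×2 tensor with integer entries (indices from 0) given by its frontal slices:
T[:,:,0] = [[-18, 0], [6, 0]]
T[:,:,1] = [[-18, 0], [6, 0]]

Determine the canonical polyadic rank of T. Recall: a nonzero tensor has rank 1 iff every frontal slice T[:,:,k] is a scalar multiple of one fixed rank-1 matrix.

Lower bound: T ≠ 0 (e.g. T[0,0,0] = -18), so rank(T) ≥ 1.
Upper bound: the mode-1 fibre T[:,0,0] = [-18, 6] gives a = [3, -1] (primitive direction); the mode-2 fibre T[0,:,0] = [-18, 0] gives b = [1, 0]; then c[k] = T[0,0,k] / (a[0]·b[0]) = [-18, -18] / 3 = [-6, -6].
Expanding [3, -1] ⊗ [1, 0] ⊗ [-6, -6] reproduces all 8 entries of T, so T = [3, -1] ⊗ [1, 0] ⊗ [-6, -6] and rank(T) ≤ 1.
These bounds meet, so rank(T) = 1.

1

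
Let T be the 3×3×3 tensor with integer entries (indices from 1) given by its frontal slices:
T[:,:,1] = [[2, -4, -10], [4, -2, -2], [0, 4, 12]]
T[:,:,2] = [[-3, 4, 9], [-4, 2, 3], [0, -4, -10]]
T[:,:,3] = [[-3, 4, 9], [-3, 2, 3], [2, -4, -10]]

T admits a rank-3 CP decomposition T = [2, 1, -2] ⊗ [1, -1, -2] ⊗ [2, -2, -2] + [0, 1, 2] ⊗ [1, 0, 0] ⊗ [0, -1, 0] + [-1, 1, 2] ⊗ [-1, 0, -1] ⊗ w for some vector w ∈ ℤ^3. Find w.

Subtract the known terms from T to get the rank-1 residual R = [-1, 1, 2] ⊗ [-1, 0, -1] ⊗ w, so R[i,j,k] = a[i]·b[j]·w[k]. Pick indices with nonzero a[1]·b[1] = (-1)·(-1) = 1. Only the fibre through (1,1,·) is needed: R[1,1,:] = T[1,1,:] − Σₗ aₗ[1]bₗ[1]cₗ = [2, -3, -3] − (2)·(1)·[2, -2, -2] − (0)·(1)·[0, -1, 0] = [-2, 1, 1]. Then w[k] = R[1,1,k] / 1 for each k, giving w = [-2, 1, 1] / 1 = [-2, 1, 1].

w = [-2, 1, 1]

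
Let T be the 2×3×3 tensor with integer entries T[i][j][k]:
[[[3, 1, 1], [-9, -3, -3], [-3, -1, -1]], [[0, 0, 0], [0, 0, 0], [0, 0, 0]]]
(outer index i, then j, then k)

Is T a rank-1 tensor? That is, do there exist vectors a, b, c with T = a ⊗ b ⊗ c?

If T = a ⊗ b ⊗ c then every fibre of T is a multiple of the corresponding factor, so read the factors off the fibres through the nonzero entry T[0,0,0] = 3.
The mode-1 fibre T[:,0,0] = [3, 0] gives a = [1, 0] (primitive direction); the mode-2 fibre T[0,:,0] = [3, -9, -3] gives b = [1, -3, -1]; then c[k] = T[0,0,k] / (a[0]·b[0]) = [3, 1, 1] / 1 = [3, 1, 1].
Expanding [1, 0] ⊗ [1, -3, -1] ⊗ [3, 1, 1] reproduces all 18 entries of T, so T = [1, 0] ⊗ [1, -3, -1] ⊗ [3, 1, 1] and rank(T) ≤ 1.
Equivalently every frontal slice T[:,:,k] is c[k] times the rank-1 matrix [1, 0] ⊗ [1, -3, -1]. So T has rank 1 (it is nonzero).

Yes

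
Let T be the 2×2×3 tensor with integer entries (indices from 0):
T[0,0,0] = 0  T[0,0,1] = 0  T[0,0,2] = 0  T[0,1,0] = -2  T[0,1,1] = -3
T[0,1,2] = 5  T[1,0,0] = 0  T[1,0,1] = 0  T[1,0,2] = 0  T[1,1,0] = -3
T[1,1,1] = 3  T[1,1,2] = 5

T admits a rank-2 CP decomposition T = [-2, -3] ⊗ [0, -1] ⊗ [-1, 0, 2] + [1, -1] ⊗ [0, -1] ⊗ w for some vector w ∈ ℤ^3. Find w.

w = [0, 3, -1]

Subtract the known terms from T to get the rank-1 residual R = [1, -1] ⊗ [0, -1] ⊗ w, so R[i,j,k] = a[i]·b[j]·w[k]. Pick indices with nonzero a[0]·b[1] = (1)·(-1) = -1. Only the fibre through (0,1,·) is needed: R[0,1,:] = T[0,1,:] − Σₗ aₗ[0]bₗ[1]cₗ = [-2, -3, 5] − (-2)·(-1)·[-1, 0, 2] = [0, -3, 1]. Then w[k] = R[0,1,k] / -1 for each k, giving w = [0, -3, 1] / -1 = [0, 3, -1].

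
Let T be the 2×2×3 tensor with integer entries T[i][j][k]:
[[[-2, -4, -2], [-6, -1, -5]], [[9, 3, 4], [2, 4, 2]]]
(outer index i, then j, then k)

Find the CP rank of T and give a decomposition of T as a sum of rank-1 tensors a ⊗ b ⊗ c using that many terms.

Lower bound: the mode-3 unfolding of T (rows indexed by k, columns by (i,j) = (0,0), (0,1), (1,0), (1,1)) is [[-2, -6, 9, 2], [-4, -1, 3, 4], [-2, -5, 4, 2]].
There the 3×3 minor on rows k ∈ {0, 1, 2}, columns (i,j) ∈ {(0,0), (0,1), (1,0)} is det [[-2, -6, 9], [-4, -1, 3], [-2, -5, 4]] = 80 ≠ 0, so this unfolding has rank ≥ 3; CP rank is at least every unfolding rank, so rank(T) ≥ 3. (This is only a lower bound: in general the CP rank may exceed every unfolding rank, so we still need to exhibit 3 rank-1 terms summing to T.)
Upper bound: T is a sum of 3 rank-1 terms, T = [1, -2] ⊗ [2, 1] ⊗ [-2, -1, -1] + [1, 0] ⊗ [0, 1] ⊗ [0, -4, -4] + [2, 1] ⊗ [1, -2] ⊗ [1, -1, 0] (written with every a and b primitive with positive leading entry and the scale carried by c; CP decompositions are not unique, and this one is verified by expanding entrywise), so rank(T) ≤ 3.
These bounds meet, so rank(T) = 3.
Check entry T[1,0,1] = 3: (-2)·(2)·(-1) + (0)·(0)·(-4) + (1)·(1)·(-1) = 3.

rank(T) = 3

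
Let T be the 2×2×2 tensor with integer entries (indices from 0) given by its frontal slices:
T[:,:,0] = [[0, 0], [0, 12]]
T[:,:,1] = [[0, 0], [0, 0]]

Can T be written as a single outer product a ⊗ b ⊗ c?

The mode-1 fibre T[:,1,0] = [0, 12] gives a = [0, 1] (primitive direction); the mode-2 fibre T[1,:,0] = [0, 12] gives b = [0, 1]; then c[k] = T[1,1,k] / (a[1]·b[1]) = [12, 0] / 1 = [12, 0].
Expanding [0, 1] ⊗ [0, 1] ⊗ [12, 0] reproduces all 8 entries of T, so T = [0, 1] ⊗ [0, 1] ⊗ [12, 0] and rank(T) ≤ 1.
Equivalently every frontal slice T[:,:,k] is c[k] times the rank-1 matrix [0, 1] ⊗ [0, 1]. So T has rank 1 (it is nonzero).

Yes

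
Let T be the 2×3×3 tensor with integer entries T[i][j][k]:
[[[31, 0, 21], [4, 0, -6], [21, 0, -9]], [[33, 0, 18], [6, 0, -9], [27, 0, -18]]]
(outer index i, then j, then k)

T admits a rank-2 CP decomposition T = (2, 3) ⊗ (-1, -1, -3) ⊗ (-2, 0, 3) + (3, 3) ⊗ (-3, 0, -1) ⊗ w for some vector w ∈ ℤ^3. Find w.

Subtract the known terms from T to get the rank-1 residual R = (3, 3) ⊗ (-3, 0, -1) ⊗ w, so R[i,j,k] = a[i]·b[j]·w[k]. Pick indices with nonzero a[0]·b[0] = (3)·(-3) = -9. Only the fibre through (0,0,·) is needed: R[0,0,:] = T[0,0,:] − Σₗ aₗ[0]bₗ[0]cₗ = [31, 0, 21] − (2)·(-1)·(-2, 0, 3) = [27, 0, 27]. Then w[k] = R[0,0,k] / -9 for each k, giving w = [27, 0, 27] / -9 = (-3, 0, -3).

w = (-3, 0, -3)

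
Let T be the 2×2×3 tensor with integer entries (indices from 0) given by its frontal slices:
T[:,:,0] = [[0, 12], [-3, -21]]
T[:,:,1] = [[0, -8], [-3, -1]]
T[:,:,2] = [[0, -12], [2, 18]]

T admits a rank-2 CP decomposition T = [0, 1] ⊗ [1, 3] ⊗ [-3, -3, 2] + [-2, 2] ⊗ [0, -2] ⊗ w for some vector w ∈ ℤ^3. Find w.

w = [3, -2, -3]

Subtract the known terms from T to get the rank-1 residual R = [-2, 2] ⊗ [0, -2] ⊗ w, so R[i,j,k] = a[i]·b[j]·w[k]. Pick indices with nonzero a[0]·b[1] = (-2)·(-2) = 4. Only the fibre through (0,1,·) is needed: R[0,1,:] = T[0,1,:] − Σₗ aₗ[0]bₗ[1]cₗ = [12, -8, -12] − (0)·(3)·[-3, -3, 2] = [12, -8, -12]. Then w[k] = R[0,1,k] / 4 for each k, giving w = [12, -8, -12] / 4 = [3, -2, -3].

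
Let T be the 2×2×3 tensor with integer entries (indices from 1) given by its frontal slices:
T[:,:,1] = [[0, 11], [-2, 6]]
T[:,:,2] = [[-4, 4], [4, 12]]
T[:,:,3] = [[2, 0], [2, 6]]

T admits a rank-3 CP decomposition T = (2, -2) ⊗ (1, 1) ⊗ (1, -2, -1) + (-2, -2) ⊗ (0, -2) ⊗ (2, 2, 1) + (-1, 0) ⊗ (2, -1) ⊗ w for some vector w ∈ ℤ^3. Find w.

w = (1, 0, -2)

Subtract the known terms from T to get the rank-1 residual R = (-1, 0) ⊗ (2, -1) ⊗ w, so R[i,j,k] = a[i]·b[j]·w[k]. Pick indices with nonzero a[1]·b[1] = (-1)·(2) = -2. Only the fibre through (1,1,·) is needed: R[1,1,:] = T[1,1,:] − Σₗ aₗ[1]bₗ[1]cₗ = [0, -4, 2] − (2)·(1)·(1, -2, -1) − (-2)·(0)·(2, 2, 1) = [-2, 0, 4]. Then w[k] = R[1,1,k] / -2 for each k, giving w = [-2, 0, 4] / -2 = (1, 0, -2).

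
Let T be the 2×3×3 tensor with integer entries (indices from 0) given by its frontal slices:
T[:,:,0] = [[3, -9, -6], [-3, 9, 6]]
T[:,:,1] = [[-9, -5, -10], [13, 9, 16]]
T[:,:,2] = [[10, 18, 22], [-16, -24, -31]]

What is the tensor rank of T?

2

Lower bound: the mode-2 unfolding of T (rows indexed by j, columns by (i,k) = (0,0), (0,1), (0,2), (1,0), (1,1), (1,2)) is [[3, -9, 10, -3, 13, -16], [-9, -5, 18, 9, 9, -24], [-6, -10, 22, 6, 16, -31]].
There the 2×2 minor on rows j ∈ {0, 1}, columns (i,k) ∈ {(0,0), (0,1)} is det [[3, -9], [-9, -5]] = -96 ≠ 0, so this unfolding has rank ≥ 2; CP rank is at least every unfolding rank, so rank(T) ≥ 2. (Flattening ranks never certify an upper bound on CP rank; for that we must actually write T with 2 rank-1 terms.)
Upper bound — finding two terms. Write S_k = T[:,:,k] for the frontal slices: S₀ = [[3, -9, -6], [-3, 9, 6]], S₁ = [[-9, -5, -10], [13, 9, 16]], S₂ = [[10, 18, 22], [-16, -24, -31]].
If T = a₁ ⊗ b₁ ⊗ c₁ + a₂ ⊗ b₂ ⊗ c₂ then each S_k = c₁[k]·a₁b₁ᵀ + c₂[k]·a₂b₂ᵀ. S₀ and S₁ are linearly independent, so a₁b₁ᵀ and a₂b₂ᵀ must span the same plane of matrices: they are the rank-1 matrices of the form x·S₀ + y·S₁.
The 2×2 minor of x·S₀ + y·S₁ on rows {0,1}, columns {0,1} is 48·xy − 16·y² = 16·(3·x − y)(y), vanishing at (x:y) = (1:3) and (1:0).
M₁ = S₀ + 3·S₁ = [[-24, -24, -36], [36, 36, 54]] = (-6)·[2, -3][2, 2, 3]ᵀ and M₂ = S₀ = [[3, -9, -6], [-3, 9, 6]] = 3·[1, -1][1, -3, -2]ᵀ, so take a₁ = [2, -3], b₁ = [2, 2, 3], a₂ = [1, -1], b₂ = [1, -3, -2].
Each slice is an integer combination of E₁ = a₁b₁ᵀ and E₂ = a₂b₂ᵀ: S₀ = 3·E₂, S₁ = −2·E₁ − E₂, S₂ = 3·E₁ − 2·E₂; reading off coefficients, c₁ = [0, -2, 3] and c₂ = [3, -1, -2].
Hence T = [2, -3] ⊗ [2, 2, 3] ⊗ [0, -2, 3] + [1, -1] ⊗ [1, -3, -2] ⊗ [3, -1, -2], so rank(T) ≤ 2.
These bounds meet, so rank(T) = 2.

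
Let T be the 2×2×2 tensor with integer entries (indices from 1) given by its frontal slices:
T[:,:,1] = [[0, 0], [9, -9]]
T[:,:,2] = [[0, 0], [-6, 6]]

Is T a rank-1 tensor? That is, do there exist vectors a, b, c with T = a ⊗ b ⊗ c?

Yes

If T = a ⊗ b ⊗ c then every fibre of T is a multiple of the corresponding factor, so read the factors off the fibres through the nonzero entry T[2,1,1] = 9.
The mode-1 fibre T[:,1,1] = [0, 9] gives a = (0, 1) (primitive direction); the mode-2 fibre T[2,:,1] = [9, -9] gives b = (1, -1); then c[k] = T[2,1,k] / (a[2]·b[1]) = [9, -6] / 1 = (9, -6).
Expanding (0, 1) ⊗ (1, -1) ⊗ (9, -6) reproduces all 8 entries of T, so T = (0, 1) ⊗ (1, -1) ⊗ (9, -6) and rank(T) ≤ 1.
Equivalently every frontal slice T[:,:,k] is c[k] times the rank-1 matrix (0, 1) ⊗ (1, -1). So T has rank 1 (it is nonzero).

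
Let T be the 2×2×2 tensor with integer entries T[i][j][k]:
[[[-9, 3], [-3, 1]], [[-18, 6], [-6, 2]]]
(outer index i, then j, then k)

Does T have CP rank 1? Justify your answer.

Yes

If T = a ⊗ b ⊗ c then every fibre of T is a multiple of the corresponding factor, so read the factors off the fibres through the nonzero entry T[0,0,0] = -9.
The mode-1 fibre T[:,0,0] = [-9, -18] gives a = [1, 2] (primitive direction); the mode-2 fibre T[0,:,0] = [-9, -3] gives b = [3, 1]; then c[k] = T[0,0,k] / (a[0]·b[0]) = [-9, 3] / 3 = [-3, 1].
Expanding [1, 2] ⊗ [3, 1] ⊗ [-3, 1] reproduces all 8 entries of T, so T = [1, 2] ⊗ [3, 1] ⊗ [-3, 1] and rank(T) ≤ 1.
Equivalently every frontal slice T[:,:,k] is c[k] times the rank-1 matrix [1, 2] ⊗ [3, 1]. So T has rank 1 (it is nonzero).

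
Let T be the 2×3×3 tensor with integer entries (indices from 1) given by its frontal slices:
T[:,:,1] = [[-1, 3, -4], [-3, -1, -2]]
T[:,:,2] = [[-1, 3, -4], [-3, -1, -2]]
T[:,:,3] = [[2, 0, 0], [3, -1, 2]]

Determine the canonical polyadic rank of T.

3

Lower bound: in the mode-2 unfolding of T (rows indexed by j, columns by (i,k)) the 3×3 minor on rows j ∈ {1, 2, 3}, columns (i,k) ∈ {(1,1), (1,3), (2,1)} is det [[-1, 2, -3], [3, 0, -1], [-4, 0, -2]] = 20 ≠ 0, so that unfolding has rank ≥ 3 and hence rank(T) ≥ 3 (CP rank is at least every unfolding rank, though it can be larger).
Upper bound: T is a sum of 3 rank-1 terms, T = [1, -2] ⊗ [1, 1, 0] ⊗ [1, 1, 0] + [1, 1] ⊗ [2, -1, 2] ⊗ [0, 0, 2] + [2, 1] ⊗ [1, -1, 2] ⊗ [-1, -1, -1] (one valid choice — decompositions are not unique — normalised so each a, b is primitive with positive first nonzero entry; check it by expanding all entries), so rank(T) ≤ 3.
These bounds meet, so rank(T) = 3.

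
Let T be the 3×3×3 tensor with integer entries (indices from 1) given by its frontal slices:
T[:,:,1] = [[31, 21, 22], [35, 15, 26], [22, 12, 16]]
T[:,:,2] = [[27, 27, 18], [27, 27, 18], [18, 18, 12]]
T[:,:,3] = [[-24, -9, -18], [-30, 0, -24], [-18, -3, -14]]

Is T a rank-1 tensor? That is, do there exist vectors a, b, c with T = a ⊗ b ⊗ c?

The mode-3 unfolding of T (rows indexed by k, columns by (i,j) = (1,1), (1,2), (1,3), (2,1), (2,2), (2,3), (3,1), (3,2), (3,3)) is [[31, 21, 22, 35, 15, 26, 22, 12, 16], [27, 27, 18, 27, 27, 18, 18, 18, 12], [-24, -9, -18, -30, 0, -24, -18, -3, -14]].
There the 2×2 minor on rows k ∈ {1, 2}, columns (i,j) ∈ {(1,1), (1,2)} is det [[31, 21], [27, 27]] = 270 ≠ 0, so this unfolding has rank ≥ 2; CP rank is at least every unfolding rank, so rank(T) ≥ 2.
In particular rank(T) ≥ 2 > 1, so T is not rank-1.

No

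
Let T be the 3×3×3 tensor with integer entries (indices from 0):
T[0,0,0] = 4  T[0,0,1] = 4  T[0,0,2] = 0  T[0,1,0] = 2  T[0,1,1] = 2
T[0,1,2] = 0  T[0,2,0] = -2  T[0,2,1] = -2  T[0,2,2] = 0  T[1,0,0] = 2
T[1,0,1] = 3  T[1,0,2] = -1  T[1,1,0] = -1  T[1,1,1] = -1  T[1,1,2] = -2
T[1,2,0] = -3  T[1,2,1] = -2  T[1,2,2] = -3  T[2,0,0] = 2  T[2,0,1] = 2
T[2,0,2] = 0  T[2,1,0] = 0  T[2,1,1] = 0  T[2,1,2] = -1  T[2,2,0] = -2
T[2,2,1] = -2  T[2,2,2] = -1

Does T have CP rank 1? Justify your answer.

No

The mode-3 unfolding of T (rows indexed by k, columns by (i,j) = (0,0), (0,1), (0,2), (1,0), (1,1), (1,2), (2,0), (2,1), (2,2)) is [[4, 2, -2, 2, -1, -3, 2, 0, -2], [4, 2, -2, 3, -1, -2, 2, 0, -2], [0, 0, 0, -1, -2, -3, 0, -1, -1]].
There the 3×3 minor on rows k ∈ {0, 1, 2}, columns (i,j) ∈ {(0,0), (1,0), (1,1)} is det [[4, 2, -1], [4, 3, -1], [0, -1, -2]] = -8 ≠ 0, so this unfolding has rank ≥ 3; CP rank is at least every unfolding rank, so rank(T) ≥ 3.
In particular rank(T) ≥ 3 > 1, so T is not rank-1.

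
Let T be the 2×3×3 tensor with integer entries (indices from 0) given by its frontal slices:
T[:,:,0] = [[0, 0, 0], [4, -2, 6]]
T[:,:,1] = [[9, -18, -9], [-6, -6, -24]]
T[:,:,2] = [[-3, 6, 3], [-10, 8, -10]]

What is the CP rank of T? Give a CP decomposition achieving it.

Lower bound: the mode-1 unfolding of T (rows indexed by i, columns by (j,k) = (0,0), (0,1), (0,2), (1,0), (1,1), (1,2), (2,0), (2,1), (2,2)) is [[0, 9, -3, 0, -18, 6, 0, -9, 3], [4, -6, -10, -2, -6, 8, 6, -24, -10]].
There the 2×2 minor on rows i ∈ {0, 1}, columns (j,k) ∈ {(0,0), (0,1)} is det [[0, 9], [4, -6]] = -36 ≠ 0, so this unfolding has rank ≥ 2; CP rank is at least every unfolding rank, so rank(T) ≥ 2. (Unfolding ranks only ever bound the CP rank from below — rank(T) can be strictly larger than all of them — so the matching upper bound has to come from an explicit 2-term decomposition.)
Upper bound — finding two terms. Write S_k = T[:,:,k] for the frontal slices: S₀ = [[0, 0, 0], [4, -2, 6]], S₁ = [[9, -18, -9], [-6, -6, -24]], S₂ = [[-3, 6, 3], [-10, 8, -10]].
If T = a₁ ∘ b₁ ∘ c₁ + a₂ ∘ b₂ ∘ c₂ then each S_k = c₁[k]·a₁b₁ᵀ + c₂[k]·a₂b₂ᵀ. S₀ and S₁ are linearly independent, so a₁b₁ᵀ and a₂b₂ᵀ must span the same plane of matrices: they are the rank-1 matrices of the form x·S₀ + y·S₁.
The 2×2 minor of x·S₀ + y·S₁ on rows {0,1}, columns {0,1} is 54·xy − 162·y² = 54·(x − 3·y)(y), vanishing at (x:y) = (3:1) and (1:0).
M₁ = 3·S₀ + S₁ = [[9, -18, -9], [6, -12, -6]] = 3·(3, 2)(1, -2, -1)ᵀ and M₂ = S₀ = [[0, 0, 0], [4, -2, 6]] = 2·(0, 1)(2, -1, 3)ᵀ, so take a₁ = (3, 2), b₁ = (1, -2, -1), a₂ = (0, 1), b₂ = (2, -1, 3).
Each slice is an integer combination of E₁ = a₁b₁ᵀ and E₂ = a₂b₂ᵀ: S₀ = 2·E₂, S₁ = 3·E₁ − 6·E₂, S₂ = −E₁ − 4·E₂; reading off coefficients, c₁ = (0, 3, -1) and c₂ = (2, -6, -4).
Hence T = (3, 2) ∘ (1, -2, -1) ∘ (0, 3, -1) + (0, 1) ∘ (2, -1, 3) ∘ (2, -6, -4), so rank(T) ≤ 2.
These bounds meet, so rank(T) = 2.

rank(T) = 2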